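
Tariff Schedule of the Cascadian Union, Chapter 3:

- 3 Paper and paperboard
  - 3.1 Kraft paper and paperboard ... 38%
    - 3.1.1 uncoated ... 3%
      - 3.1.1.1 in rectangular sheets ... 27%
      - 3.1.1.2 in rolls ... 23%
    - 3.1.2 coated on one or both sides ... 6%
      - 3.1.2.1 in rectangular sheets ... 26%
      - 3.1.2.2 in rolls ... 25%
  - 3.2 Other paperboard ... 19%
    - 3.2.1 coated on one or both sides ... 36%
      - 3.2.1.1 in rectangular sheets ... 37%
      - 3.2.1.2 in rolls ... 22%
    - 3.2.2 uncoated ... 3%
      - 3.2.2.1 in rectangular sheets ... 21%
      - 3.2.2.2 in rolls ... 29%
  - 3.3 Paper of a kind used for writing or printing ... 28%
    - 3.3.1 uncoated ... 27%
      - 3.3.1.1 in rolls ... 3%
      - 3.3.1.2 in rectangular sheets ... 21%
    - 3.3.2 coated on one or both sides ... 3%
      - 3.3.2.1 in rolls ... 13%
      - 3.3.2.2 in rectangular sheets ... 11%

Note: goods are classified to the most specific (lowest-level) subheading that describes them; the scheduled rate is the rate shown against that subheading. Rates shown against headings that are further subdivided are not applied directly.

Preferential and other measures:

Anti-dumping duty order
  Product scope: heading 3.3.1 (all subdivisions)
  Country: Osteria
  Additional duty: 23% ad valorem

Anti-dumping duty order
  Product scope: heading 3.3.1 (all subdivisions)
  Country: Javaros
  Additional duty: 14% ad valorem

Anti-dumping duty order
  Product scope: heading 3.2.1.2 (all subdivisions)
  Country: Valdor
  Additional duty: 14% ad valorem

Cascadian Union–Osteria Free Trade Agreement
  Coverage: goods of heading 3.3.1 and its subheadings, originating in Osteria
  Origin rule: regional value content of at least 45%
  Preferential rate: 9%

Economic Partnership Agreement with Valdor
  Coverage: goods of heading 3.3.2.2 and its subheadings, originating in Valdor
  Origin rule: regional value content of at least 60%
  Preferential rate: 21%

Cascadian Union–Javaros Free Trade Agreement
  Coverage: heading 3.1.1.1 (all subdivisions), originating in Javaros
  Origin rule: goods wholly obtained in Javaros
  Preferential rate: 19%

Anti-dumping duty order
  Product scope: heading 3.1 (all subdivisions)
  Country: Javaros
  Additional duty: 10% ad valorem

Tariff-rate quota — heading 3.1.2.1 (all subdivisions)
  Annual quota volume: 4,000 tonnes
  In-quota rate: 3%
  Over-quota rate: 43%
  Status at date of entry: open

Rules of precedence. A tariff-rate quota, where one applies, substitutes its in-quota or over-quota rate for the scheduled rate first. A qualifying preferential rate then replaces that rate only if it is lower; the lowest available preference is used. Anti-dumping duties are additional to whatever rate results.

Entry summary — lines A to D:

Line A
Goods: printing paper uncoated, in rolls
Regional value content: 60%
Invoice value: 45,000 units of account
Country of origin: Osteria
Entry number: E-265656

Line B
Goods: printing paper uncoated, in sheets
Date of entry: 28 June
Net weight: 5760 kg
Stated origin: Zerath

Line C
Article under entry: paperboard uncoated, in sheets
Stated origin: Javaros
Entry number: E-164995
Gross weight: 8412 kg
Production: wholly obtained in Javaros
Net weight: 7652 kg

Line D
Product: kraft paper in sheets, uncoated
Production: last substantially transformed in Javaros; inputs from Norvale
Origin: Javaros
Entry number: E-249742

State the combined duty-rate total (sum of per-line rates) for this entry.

Line A: printing paper → 3.3; uncoated → 3.3.1; in rolls → 3.3.1.1. Scheduled 3%. Osteria agreement on 3.3.1: RVC ≥ 45% → 9% available; preference 9% not lower than 3% → no reduction; anti-dumping (Osteria, 3.3.1): +23%; total 3% + 23% = 26%. → 26%.
Line B: printing paper → 3.3; uncoated → 3.3.1; in sheets → 3.3.1.2. Scheduled 21%. No special measure applies. → 21%.
Line C: paperboard → 3.2; uncoated → 3.2.2; in sheets → 3.2.2.1. Scheduled 21%. Javaros agreement on 3.1.1.1: 3.2.2.1 not covered. → 21%.
Line D: kraft paper → 3.1; uncoated → 3.1.1; in sheets → 3.1.1.1. Scheduled 27%. Javaros agreement on 3.1.1.1: not wholly obtained; anti-dumping (Javaros, 3.1): +10%; total 27% + 10% = 37%. → 37%.
Sum: 26% + 21% + 21% + 37% = 105%.

105%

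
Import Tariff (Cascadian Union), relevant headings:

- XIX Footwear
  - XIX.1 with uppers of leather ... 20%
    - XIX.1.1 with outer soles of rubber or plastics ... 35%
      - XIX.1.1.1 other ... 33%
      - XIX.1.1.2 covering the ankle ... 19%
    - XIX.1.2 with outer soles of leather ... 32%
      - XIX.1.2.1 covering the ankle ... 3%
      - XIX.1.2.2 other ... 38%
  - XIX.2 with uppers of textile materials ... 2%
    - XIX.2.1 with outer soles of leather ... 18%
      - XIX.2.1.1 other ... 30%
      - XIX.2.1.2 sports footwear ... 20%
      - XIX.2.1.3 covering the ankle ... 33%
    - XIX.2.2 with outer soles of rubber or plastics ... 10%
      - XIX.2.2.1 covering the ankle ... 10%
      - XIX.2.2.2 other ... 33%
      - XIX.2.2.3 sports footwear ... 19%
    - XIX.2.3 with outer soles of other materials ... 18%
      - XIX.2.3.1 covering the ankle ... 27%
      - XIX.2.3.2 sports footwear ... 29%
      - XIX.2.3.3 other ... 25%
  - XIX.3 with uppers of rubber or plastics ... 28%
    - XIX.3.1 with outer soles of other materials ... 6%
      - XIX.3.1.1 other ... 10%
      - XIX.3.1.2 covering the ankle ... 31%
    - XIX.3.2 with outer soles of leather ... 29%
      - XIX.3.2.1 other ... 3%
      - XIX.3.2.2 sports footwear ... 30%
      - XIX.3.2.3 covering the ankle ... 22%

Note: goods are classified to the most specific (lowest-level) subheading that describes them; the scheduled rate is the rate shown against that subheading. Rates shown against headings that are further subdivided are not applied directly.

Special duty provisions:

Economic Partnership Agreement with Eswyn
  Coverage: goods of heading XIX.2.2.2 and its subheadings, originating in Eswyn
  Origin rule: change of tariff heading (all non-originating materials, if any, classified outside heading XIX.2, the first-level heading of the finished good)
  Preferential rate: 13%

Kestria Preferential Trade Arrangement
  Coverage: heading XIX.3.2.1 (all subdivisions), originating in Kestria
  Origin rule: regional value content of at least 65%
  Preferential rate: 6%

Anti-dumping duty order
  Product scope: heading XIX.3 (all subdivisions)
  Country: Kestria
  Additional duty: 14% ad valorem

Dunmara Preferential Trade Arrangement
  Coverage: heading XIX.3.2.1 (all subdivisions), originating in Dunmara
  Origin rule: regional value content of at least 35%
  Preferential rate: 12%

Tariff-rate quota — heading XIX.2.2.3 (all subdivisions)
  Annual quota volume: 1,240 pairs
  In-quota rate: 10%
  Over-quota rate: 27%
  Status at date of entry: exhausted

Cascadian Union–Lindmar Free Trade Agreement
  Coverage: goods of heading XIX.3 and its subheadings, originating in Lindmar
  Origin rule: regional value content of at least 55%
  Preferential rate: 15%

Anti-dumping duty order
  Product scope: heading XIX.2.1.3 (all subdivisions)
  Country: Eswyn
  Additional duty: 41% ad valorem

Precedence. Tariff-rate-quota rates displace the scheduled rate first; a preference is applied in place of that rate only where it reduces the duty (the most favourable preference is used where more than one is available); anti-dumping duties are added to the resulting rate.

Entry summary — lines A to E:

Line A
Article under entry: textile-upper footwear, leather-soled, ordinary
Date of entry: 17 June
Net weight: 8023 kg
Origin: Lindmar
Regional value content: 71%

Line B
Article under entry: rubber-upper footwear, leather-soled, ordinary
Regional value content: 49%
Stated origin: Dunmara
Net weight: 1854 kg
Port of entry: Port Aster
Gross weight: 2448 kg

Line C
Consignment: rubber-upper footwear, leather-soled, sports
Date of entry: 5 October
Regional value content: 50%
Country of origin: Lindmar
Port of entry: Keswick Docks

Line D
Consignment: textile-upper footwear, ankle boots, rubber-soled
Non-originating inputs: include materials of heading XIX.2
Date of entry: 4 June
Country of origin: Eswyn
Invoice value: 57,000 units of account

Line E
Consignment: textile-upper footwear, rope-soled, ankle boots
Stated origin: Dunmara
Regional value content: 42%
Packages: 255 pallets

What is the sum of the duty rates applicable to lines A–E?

Line A: textile-upper → XIX.2; leather-soled → XIX.2.1; ordinary → XIX.2.1.1. Scheduled 30%. Lindmar agreement on XIX.3: XIX.2.1.1 not covered. → 30%.
Line B: rubber-upper → XIX.3; leather-soled → XIX.3.2; ordinary → XIX.3.2.1. Scheduled 3%. Dunmara agreement on XIX.3.2.1: RVC ≥ 35% → 12% available; preference 12% not lower than 3% → no reduction. → 3%.
Line C: rubber-upper → XIX.3; leather-soled → XIX.3.2; sports → XIX.3.2.2. Scheduled 30%. Lindmar agreement on XIX.3: RVC < 55%. → 30%.
Line D: textile-upper → XIX.2; rubber-soled → XIX.2.2; ankle boots → XIX.2.2.1. Scheduled 10%. Eswyn agreement on XIX.2.2.2: XIX.2.2.1 not covered. → 10%.
Line E: textile-upper → XIX.2; rope-soled → XIX.2.3; ankle boots → XIX.2.3.1. Scheduled 27%. Dunmara agreement on XIX.3.2.1: XIX.2.3.1 not covered. → 27%.
Sum: 30% + 3% + 30% + 10% + 27% = 100%.

100%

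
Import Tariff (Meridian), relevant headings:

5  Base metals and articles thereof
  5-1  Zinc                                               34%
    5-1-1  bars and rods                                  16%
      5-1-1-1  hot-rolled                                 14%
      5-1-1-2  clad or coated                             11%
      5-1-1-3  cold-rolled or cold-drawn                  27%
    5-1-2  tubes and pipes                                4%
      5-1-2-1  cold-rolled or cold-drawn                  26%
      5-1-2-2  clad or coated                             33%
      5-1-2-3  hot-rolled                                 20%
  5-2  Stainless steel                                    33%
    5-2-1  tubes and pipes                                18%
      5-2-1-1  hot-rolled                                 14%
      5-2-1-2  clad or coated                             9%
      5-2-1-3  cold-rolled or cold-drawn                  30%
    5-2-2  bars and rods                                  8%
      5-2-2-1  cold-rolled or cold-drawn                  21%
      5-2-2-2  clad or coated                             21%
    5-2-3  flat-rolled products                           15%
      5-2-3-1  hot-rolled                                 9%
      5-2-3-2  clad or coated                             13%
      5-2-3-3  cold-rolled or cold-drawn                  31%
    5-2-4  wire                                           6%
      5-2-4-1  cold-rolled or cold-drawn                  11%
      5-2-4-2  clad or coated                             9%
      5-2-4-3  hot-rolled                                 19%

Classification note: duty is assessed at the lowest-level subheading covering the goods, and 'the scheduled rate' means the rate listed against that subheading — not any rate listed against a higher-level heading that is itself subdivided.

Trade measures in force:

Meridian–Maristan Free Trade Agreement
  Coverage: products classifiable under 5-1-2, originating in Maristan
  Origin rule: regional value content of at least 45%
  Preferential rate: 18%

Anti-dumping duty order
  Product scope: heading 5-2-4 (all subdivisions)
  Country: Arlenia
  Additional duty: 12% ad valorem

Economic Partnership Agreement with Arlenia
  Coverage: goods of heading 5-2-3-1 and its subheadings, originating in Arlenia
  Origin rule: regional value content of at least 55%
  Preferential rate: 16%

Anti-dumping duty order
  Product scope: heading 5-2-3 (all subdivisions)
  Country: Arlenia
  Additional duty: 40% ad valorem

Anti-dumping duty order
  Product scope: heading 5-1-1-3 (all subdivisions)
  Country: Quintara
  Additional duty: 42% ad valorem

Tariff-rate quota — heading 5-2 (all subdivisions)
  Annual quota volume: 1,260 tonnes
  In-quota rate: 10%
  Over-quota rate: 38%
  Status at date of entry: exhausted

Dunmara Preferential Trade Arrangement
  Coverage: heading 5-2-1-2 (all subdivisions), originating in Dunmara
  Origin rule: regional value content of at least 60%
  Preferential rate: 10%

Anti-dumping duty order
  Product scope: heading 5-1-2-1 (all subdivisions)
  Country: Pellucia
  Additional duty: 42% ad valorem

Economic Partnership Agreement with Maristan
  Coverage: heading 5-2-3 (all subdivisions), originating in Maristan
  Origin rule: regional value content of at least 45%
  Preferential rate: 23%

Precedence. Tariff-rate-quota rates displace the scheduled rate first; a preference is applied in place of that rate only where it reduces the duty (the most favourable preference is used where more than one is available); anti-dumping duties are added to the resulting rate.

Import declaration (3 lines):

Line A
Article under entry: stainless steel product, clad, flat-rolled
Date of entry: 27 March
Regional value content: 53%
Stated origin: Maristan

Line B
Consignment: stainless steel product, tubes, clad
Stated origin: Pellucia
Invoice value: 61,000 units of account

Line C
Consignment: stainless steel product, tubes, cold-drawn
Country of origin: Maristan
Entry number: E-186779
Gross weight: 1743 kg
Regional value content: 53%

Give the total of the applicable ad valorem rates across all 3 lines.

99%

Line A: stainless steel → 5-2; flat-rolled → 5-2-3; clad → 5-2-3-2. Scheduled 13%. quota on 5-2 exhausted → over-quota 38%; Maristan agreement on 5-1-2: 5-2-3-2 not covered; Maristan agreement on 5-2-3: RVC ≥ 45% → 23% available; preferential 23%. → 23%.
Line B: stainless steel → 5-2; tubes → 5-2-1; clad → 5-2-1-2. Scheduled 9%. quota on 5-2 exhausted → over-quota 38%. → 38%.
Line C: stainless steel → 5-2; tubes → 5-2-1; cold-drawn → 5-2-1-3. Scheduled 30%. quota on 5-2 exhausted → over-quota 38%; Maristan agreement on 5-1-2: 5-2-1-3 not covered; Maristan agreement on 5-2-3: 5-2-1-3 not covered. → 38%.
Sum: 23% + 38% + 38% = 99%.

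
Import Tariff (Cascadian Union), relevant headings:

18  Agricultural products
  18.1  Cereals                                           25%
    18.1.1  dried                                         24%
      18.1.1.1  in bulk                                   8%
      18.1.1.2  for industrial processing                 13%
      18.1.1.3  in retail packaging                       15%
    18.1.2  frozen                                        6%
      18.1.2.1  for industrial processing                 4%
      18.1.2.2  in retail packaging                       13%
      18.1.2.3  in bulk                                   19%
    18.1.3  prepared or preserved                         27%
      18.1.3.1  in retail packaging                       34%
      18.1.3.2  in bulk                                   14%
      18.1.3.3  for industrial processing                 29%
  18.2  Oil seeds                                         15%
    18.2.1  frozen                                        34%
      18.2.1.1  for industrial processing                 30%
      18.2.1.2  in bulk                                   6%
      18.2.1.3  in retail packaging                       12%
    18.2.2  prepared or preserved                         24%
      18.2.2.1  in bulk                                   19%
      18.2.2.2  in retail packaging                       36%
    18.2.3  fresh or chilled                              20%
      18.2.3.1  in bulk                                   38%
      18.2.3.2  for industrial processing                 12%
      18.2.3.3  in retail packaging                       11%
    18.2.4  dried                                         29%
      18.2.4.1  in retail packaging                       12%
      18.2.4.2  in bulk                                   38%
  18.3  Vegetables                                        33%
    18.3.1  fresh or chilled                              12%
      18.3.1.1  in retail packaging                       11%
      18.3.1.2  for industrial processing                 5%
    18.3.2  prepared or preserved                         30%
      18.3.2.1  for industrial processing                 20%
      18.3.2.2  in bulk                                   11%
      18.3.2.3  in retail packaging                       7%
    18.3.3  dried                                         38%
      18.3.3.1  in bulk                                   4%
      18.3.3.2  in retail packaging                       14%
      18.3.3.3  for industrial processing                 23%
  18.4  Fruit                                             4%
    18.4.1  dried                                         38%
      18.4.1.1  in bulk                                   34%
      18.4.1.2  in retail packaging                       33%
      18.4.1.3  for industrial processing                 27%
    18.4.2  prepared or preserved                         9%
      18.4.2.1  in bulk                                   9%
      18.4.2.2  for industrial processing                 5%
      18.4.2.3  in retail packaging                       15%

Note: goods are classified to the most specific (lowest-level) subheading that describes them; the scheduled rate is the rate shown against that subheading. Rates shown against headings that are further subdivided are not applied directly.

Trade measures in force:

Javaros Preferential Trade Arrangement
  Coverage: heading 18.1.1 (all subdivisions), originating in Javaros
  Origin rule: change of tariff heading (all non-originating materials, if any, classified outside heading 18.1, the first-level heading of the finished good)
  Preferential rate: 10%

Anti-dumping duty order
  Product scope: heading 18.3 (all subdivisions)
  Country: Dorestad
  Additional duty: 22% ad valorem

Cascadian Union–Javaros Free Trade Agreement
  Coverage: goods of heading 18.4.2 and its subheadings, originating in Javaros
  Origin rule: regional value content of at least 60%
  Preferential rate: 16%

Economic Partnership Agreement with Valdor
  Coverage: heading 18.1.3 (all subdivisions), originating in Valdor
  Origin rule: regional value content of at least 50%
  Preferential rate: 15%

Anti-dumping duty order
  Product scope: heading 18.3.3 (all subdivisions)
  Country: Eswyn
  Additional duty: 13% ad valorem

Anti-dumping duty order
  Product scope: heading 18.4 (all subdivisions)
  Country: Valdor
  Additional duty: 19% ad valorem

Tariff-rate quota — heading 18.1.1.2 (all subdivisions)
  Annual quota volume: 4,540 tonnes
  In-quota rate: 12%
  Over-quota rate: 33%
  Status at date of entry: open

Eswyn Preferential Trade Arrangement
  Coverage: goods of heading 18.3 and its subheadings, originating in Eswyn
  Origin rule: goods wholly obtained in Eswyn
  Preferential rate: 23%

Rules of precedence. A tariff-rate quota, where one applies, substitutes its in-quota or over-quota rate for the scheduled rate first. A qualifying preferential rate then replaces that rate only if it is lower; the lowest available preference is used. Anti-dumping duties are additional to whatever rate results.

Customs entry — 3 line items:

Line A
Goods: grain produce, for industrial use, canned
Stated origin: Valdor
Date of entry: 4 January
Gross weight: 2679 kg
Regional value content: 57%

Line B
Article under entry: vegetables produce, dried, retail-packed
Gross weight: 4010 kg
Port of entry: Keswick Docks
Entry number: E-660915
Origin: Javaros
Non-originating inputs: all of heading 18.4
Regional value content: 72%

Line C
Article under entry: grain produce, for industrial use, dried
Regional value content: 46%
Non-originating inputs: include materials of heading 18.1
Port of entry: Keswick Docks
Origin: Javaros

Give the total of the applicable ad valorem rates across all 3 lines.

Line A: grain → 18.1; canned → 18.1.3; for industrial use → 18.1.3.3. Scheduled 29%. Valdor agreement on 18.1.3: RVC ≥ 50% → 15% available; preferential 15%. → 15%.
Line B: vegetables → 18.3; dried → 18.3.3; retail-packed → 18.3.3.2. Scheduled 14%. Javaros agreement on 18.1.1: 18.3.3.2 not covered; Javaros agreement on 18.4.2: 18.3.3.2 not covered. → 14%.
Line C: grain → 18.1; dried → 18.1.1; for industrial use → 18.1.1.2. Scheduled 13%. quota on 18.1.1.2 open → in-quota 12%; Javaros agreement on 18.1.1: CTH not met; Javaros agreement on 18.4.2: 18.1.1.2 not covered. → 12%.
Sum: 15% + 14% + 12% = 41%.

41%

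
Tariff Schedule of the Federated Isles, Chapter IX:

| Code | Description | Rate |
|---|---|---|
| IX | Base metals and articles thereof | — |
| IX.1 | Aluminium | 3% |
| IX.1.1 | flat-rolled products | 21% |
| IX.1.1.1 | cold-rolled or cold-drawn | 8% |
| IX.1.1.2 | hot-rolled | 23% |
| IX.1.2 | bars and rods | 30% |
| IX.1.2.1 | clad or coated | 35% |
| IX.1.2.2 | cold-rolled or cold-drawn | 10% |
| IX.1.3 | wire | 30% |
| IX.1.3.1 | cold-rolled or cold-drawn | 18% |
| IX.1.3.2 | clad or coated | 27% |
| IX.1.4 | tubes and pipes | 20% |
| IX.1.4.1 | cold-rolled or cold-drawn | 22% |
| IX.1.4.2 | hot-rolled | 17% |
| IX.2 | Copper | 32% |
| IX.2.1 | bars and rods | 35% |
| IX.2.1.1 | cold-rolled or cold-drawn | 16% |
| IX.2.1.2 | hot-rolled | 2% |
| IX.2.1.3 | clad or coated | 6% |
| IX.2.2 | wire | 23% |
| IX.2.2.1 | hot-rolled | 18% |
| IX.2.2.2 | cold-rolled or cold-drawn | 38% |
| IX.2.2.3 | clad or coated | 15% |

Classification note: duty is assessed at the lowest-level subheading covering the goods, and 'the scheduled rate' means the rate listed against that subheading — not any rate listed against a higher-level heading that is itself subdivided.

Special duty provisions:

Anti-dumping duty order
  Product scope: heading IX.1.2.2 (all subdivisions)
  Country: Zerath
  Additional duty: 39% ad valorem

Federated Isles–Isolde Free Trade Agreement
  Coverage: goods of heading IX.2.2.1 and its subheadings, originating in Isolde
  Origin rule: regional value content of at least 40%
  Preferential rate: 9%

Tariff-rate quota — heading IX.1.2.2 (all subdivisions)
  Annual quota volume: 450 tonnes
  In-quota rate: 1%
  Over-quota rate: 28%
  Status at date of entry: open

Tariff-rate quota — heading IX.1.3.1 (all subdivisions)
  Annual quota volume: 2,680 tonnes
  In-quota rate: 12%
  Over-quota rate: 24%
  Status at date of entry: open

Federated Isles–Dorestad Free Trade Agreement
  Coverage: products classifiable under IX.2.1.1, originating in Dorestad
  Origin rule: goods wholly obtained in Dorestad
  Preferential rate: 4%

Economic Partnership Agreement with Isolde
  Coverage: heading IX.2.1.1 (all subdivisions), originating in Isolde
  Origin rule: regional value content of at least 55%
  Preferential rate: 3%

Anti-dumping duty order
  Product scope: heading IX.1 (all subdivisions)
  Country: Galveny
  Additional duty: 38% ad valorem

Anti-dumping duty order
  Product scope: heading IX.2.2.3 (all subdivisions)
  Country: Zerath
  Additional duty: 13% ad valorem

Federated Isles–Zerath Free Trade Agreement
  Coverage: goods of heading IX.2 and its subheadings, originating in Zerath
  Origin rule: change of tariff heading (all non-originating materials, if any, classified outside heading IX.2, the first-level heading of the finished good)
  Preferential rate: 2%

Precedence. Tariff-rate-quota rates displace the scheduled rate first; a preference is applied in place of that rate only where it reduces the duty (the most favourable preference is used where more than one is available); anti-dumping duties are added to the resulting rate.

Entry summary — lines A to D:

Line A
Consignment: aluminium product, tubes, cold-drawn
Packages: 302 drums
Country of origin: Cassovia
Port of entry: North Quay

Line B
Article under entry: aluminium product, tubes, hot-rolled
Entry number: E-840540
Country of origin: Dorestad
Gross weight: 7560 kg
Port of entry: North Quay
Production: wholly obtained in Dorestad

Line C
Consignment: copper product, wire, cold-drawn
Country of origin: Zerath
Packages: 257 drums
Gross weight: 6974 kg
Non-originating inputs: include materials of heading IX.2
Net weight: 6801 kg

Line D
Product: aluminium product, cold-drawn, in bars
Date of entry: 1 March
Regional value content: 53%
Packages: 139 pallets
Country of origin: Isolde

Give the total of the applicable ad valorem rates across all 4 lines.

Line A: aluminium → IX.1; tubes → IX.1.4; cold-drawn → IX.1.4.1. Scheduled 22%. No special measure applies. → 22%.
Line B: aluminium → IX.1; tubes → IX.1.4; hot-rolled → IX.1.4.2. Scheduled 17%. Dorestad agreement on IX.2.1.1: IX.1.4.2 not covered. → 17%.
Line C: copper → IX.2; wire → IX.2.2; cold-drawn → IX.2.2.2. Scheduled 38%. Zerath agreement on IX.2: CTH not met. → 38%.
Line D: aluminium → IX.1; in bars → IX.1.2; cold-drawn → IX.1.2.2. Scheduled 10%. quota on IX.1.2.2 open → in-quota 1%; Isolde agreement on IX.2.2.1: IX.1.2.2 not covered; Isolde agreement on IX.2.1.1: IX.1.2.2 not covered. → 1%.
Sum: 22% + 17% + 38% + 1% = 78%.

78%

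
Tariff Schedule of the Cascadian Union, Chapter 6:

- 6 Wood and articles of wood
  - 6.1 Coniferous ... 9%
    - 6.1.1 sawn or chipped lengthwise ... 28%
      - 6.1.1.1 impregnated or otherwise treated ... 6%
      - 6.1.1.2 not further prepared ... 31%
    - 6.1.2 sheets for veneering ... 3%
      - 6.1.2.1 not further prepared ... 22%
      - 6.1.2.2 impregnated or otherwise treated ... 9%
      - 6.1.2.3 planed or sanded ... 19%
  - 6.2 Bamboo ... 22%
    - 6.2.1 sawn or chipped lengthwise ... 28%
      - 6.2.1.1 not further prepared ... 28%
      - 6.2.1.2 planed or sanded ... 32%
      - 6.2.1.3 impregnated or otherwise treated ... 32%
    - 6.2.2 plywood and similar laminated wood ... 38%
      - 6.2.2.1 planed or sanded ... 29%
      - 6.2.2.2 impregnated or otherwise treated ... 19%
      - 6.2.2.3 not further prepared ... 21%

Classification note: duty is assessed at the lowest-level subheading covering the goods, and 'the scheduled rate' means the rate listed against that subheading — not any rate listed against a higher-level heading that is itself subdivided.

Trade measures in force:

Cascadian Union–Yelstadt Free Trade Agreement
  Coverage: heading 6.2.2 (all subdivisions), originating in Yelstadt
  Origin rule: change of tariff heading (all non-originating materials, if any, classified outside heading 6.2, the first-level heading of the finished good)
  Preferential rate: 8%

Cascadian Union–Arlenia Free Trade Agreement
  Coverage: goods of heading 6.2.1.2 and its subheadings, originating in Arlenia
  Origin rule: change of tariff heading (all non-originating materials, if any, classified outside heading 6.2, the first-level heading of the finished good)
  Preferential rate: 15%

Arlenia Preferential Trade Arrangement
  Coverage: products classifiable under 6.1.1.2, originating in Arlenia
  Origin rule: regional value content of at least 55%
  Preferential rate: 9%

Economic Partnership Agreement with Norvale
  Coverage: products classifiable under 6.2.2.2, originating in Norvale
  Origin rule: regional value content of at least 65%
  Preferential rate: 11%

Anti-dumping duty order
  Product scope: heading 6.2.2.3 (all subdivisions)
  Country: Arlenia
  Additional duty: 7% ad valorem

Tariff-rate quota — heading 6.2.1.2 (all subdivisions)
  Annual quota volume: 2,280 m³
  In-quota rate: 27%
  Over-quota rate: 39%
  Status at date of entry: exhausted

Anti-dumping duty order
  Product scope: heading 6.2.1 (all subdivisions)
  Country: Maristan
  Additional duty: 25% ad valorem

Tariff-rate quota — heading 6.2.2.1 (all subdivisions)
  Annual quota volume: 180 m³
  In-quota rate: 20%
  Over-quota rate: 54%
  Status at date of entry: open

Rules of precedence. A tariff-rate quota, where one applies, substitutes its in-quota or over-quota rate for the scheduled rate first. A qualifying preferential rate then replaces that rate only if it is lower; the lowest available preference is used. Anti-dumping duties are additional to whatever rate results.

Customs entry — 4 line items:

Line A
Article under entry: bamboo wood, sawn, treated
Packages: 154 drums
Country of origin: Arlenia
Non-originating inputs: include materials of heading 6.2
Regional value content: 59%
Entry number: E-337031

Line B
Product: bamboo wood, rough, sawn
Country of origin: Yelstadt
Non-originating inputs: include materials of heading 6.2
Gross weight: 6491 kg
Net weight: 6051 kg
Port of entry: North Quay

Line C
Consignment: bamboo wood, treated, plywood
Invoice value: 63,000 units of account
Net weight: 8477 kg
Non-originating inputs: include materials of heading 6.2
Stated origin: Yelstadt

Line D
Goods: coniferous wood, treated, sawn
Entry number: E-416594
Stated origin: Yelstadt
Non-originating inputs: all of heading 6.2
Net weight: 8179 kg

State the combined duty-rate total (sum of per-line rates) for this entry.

Line A: bamboo → 6.2; sawn → 6.2.1; treated → 6.2.1.3. Scheduled 32%. Arlenia agreement on 6.2.1.2: 6.2.1.3 not covered; Arlenia agreement on 6.1.1.2: 6.2.1.3 not covered. → 32%.
Line B: bamboo → 6.2; sawn → 6.2.1; rough → 6.2.1.1. Scheduled 28%. Yelstadt agreement on 6.2.2: 6.2.1.1 not covered. → 28%.
Line C: bamboo → 6.2; plywood → 6.2.2; treated → 6.2.2.2. Scheduled 19%. Yelstadt agreement on 6.2.2: CTH not met. → 19%.
Line D: coniferous → 6.1; sawn → 6.1.1; treated → 6.1.1.1. Scheduled 6%. Yelstadt agreement on 6.2.2: 6.1.1.1 not covered. → 6%.
Sum: 32% + 28% + 19% + 6% = 85%.

85%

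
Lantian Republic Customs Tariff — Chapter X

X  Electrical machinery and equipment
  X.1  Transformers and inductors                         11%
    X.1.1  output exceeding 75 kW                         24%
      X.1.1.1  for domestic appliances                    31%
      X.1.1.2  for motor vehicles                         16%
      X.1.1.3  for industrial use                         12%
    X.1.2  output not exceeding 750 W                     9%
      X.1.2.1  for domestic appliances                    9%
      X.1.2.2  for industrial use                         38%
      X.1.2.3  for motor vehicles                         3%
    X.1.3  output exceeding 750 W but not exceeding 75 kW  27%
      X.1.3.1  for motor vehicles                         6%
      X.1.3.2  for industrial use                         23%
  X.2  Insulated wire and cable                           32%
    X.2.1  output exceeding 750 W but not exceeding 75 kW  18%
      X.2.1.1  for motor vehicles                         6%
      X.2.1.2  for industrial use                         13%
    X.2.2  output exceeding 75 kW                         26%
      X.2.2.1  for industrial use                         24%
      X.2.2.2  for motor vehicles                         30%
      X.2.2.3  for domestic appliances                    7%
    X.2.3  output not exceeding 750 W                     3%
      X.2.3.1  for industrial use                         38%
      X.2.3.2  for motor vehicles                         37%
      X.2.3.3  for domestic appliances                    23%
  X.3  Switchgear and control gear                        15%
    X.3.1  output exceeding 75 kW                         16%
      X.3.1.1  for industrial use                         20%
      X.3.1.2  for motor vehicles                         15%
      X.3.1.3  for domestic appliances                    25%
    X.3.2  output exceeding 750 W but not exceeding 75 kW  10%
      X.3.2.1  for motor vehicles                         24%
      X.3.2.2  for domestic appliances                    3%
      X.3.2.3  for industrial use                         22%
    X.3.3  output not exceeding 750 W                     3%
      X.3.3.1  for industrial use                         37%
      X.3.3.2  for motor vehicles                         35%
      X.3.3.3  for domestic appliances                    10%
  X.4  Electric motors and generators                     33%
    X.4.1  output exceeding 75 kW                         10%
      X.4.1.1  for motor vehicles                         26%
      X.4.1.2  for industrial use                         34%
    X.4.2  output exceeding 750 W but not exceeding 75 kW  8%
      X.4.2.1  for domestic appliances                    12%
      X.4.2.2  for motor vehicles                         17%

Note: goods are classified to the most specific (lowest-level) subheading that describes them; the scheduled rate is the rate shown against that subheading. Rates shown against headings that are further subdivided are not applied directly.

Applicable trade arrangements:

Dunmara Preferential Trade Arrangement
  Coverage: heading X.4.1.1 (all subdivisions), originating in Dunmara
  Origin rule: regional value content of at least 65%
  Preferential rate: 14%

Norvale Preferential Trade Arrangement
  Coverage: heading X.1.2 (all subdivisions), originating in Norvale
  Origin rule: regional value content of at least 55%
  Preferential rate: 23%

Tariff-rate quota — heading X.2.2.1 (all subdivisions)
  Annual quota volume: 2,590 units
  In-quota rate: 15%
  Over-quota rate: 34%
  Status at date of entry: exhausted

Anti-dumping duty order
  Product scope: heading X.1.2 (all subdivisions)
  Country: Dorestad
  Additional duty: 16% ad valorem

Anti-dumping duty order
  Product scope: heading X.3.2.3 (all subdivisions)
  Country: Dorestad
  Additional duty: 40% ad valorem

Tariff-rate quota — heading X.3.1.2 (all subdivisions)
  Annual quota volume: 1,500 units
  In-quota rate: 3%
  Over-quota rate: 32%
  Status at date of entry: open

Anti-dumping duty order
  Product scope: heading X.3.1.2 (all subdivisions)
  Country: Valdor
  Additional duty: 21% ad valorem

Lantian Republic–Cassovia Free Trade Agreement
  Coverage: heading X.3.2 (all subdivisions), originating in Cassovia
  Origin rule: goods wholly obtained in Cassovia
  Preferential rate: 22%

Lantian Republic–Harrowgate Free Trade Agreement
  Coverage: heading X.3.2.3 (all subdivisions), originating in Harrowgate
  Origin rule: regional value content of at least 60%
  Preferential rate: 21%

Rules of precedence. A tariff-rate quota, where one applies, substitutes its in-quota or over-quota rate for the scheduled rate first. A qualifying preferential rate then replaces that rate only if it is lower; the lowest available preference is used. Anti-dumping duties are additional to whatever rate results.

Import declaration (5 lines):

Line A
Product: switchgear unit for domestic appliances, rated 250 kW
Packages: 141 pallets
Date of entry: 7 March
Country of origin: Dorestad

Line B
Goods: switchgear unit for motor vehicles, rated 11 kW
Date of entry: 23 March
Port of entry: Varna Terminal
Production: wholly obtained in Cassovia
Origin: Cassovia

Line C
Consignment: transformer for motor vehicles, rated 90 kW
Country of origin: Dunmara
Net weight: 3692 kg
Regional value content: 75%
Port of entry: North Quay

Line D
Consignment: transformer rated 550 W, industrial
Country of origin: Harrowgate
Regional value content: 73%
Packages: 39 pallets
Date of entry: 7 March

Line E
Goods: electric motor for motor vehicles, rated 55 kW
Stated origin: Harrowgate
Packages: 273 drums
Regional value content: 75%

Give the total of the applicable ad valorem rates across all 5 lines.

Line A: switchgear unit → X.3; rated 250 kW → X.3.1; for domestic appliances → X.3.1.3. Scheduled 25%. No special measure applies. → 25%.
Line B: switchgear unit → X.3; rated 11 kW → X.3.2; for motor vehicles → X.3.2.1. Scheduled 24%. Cassovia agreement on X.3.2: wholly obtained → 22% available; preferential 22%. → 22%.
Line C: transformer → X.1; rated 90 kW → X.1.1; for motor vehicles → X.1.1.2. Scheduled 16%. Dunmara agreement on X.4.1.1: X.1.1.2 not covered. → 16%.
Line D: transformer → X.1; rated 550 W → X.1.2; industrial → X.1.2.2. Scheduled 38%. Harrowgate agreement on X.3.2.3: X.1.2.2 not covered. → 38%.
Line E: electric motor → X.4; rated 55 kW → X.4.2; for motor vehicles → X.4.2.2. Scheduled 17%. Harrowgate agreement on X.3.2.3: X.4.2.2 not covered. → 17%.
Sum: 25% + 22% + 16% + 38% + 17% = 118%.

118%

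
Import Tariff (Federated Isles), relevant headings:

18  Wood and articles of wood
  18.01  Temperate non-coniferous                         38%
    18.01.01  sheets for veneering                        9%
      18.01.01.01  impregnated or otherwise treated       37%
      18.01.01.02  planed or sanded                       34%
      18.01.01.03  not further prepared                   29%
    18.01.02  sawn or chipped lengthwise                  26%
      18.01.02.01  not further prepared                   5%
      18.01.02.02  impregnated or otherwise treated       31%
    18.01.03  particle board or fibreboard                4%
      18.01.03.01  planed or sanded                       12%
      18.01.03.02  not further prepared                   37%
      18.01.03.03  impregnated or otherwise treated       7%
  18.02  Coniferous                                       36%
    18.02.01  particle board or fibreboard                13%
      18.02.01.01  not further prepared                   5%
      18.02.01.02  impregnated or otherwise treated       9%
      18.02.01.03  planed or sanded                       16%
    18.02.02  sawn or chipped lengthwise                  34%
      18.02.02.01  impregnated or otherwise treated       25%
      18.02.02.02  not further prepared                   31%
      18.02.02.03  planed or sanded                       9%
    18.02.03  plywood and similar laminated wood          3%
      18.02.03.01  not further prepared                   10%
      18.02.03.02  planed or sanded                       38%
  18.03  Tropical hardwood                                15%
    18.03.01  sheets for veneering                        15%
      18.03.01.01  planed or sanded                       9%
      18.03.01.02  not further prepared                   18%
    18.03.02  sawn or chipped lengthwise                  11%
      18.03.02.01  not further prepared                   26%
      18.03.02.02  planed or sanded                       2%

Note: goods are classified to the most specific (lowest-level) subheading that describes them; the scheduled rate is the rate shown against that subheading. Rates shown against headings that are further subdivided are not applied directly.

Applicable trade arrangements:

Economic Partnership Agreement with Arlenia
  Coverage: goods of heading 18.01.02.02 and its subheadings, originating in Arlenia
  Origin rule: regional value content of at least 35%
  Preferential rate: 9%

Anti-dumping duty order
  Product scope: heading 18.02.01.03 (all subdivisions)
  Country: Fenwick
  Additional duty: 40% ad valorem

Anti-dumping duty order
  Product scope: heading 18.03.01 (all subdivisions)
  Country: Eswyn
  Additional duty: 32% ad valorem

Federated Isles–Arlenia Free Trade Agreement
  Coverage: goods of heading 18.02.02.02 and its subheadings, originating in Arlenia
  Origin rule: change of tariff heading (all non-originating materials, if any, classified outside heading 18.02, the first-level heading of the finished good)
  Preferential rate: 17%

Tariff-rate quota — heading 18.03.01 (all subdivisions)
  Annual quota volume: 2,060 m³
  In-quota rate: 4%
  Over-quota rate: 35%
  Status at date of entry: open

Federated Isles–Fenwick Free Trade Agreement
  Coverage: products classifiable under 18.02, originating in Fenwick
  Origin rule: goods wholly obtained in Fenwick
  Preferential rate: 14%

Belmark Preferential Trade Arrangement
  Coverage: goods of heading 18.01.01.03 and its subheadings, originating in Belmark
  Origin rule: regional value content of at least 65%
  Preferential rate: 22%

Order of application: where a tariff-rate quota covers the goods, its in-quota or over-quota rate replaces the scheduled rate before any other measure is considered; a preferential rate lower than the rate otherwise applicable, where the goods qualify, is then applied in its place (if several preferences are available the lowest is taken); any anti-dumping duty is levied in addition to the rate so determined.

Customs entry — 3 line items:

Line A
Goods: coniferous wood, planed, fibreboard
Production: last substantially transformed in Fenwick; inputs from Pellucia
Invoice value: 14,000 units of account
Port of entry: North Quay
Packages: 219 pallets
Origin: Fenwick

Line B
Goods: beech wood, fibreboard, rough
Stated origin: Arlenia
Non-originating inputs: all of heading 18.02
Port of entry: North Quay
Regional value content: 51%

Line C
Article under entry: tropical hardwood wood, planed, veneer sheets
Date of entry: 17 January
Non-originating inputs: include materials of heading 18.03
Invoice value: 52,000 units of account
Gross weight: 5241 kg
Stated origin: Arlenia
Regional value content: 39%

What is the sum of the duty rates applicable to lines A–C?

97%

Line A: coniferous → 18.02; fibreboard → 18.02.01; planed → 18.02.01.03. Scheduled 16%. Fenwick agreement on 18.02: not wholly obtained; anti-dumping (Fenwick, 18.02.01.03): +40%; total 16% + 40% = 56%. → 56%.
Line B: beech → 18.01; fibreboard → 18.01.03; rough → 18.01.03.02. Scheduled 37%. Arlenia agreement on 18.01.02.02: 18.01.03.02 not covered; Arlenia agreement on 18.02.02.02: 18.01.03.02 not covered. → 37%.
Line C: tropical hardwood → 18.03; veneer sheets → 18.03.01; planed → 18.03.01.01. Scheduled 9%. quota on 18.03.01 open → in-quota 4%; Arlenia agreement on 18.01.02.02: 18.03.01.01 not covered; Arlenia agreement on 18.02.02.02: 18.03.01.01 not covered. → 4%.
Sum: 56% + 37% + 4% = 97%.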